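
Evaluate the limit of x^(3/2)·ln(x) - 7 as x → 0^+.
The product is a 0·∞ indeterminate form at x → 0⁺.
Rewrite the product as ln(x) / x^(-3/2) and apply L'Hôpital, or use the standard hierarchy x^(-3/2) ≫ |ln x| as x → 0⁺.
The indeterminate product → 0, so the limit = -7.

Final answer: -7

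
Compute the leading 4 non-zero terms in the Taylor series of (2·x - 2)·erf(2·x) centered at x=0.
-32·x^4/(3·√(π)) + 32·x^3/(3·√(π)) + 8·x^2/√(π) - 8·x/√(π)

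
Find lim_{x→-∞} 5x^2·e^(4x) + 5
The product is a 0·∞ indeterminate form at x → -∞.
Rewrite the product as 5x^2 / e^(-4x) (an ∞/∞ form) and apply L'Hôpital, or use the standard hierarchy e^(4|x|) ≫ |x^2| as x → -∞.
The indeterminate product → 0, so the limit = 5.

Final answer: 5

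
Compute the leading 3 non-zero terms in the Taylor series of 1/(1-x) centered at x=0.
x^2 + x + 1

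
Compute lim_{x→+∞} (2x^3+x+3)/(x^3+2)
This is an ∞/∞ indeterminate form as x → +∞.
Divide numerator and denominator by x^3 and let the lower-order terms vanish; the leading terms give 2/1 = 2.
Limit = 2.

Final answer: 2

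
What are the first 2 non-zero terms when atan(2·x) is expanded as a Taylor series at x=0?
-8·x^3/3 + 2·x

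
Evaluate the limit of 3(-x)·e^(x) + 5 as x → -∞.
The product is a 0·∞ indeterminate form at x → -∞.
Rewrite the product as 3(-x) / e^(-x) (an ∞/∞ form) and apply L'Hôpital, or use the standard hierarchy e^(|x|) ≫ |(-x)| as x → -∞.
The indeterminate product → 0, so the limit = 5.

Final answer: 5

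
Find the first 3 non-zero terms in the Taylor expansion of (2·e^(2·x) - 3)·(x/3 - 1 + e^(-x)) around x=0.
-x^3/2 - 19·x^2/6 + 2·x/3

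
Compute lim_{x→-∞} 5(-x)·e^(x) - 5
The product is a 0·∞ indeterminate form at x → -∞.
Rewrite the product as 5(-x) / e^(-x) (an ∞/∞ form) and apply L'Hôpital, or use the standard hierarchy e^(|x|) ≫ |(-x)| as x → -∞.
The indeterminate product → 0, so the limit = -5.

Final answer: -5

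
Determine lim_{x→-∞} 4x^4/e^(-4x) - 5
The quotient is an ∞/∞ indeterminate form as x → -∞.
Compare growth rates of the dominant terms (exponentials ≫ polynomials ≫ logarithms), or apply L'Hôpital's rule; the quotient → 0.
Adding the constant: 0 - 5 = -5. Limit = -5.

Final answer: -5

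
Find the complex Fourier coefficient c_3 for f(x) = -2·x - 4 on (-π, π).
Compute the real Fourier coefficients first: a_3 = 0, b_3 = -4/3.
Then c_3 = (a_3 − i·b_3)/2 = 2·i/3.

Final answer: 2·i/3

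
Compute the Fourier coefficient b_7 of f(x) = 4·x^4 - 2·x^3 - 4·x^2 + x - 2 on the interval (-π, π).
b_7 = (1/π) ∫_{-π}^{π} f(x)·sin(7x) dx.
Evaluate the integral (use parity and integration by parts as needed): b_7 = 122/343 - 4·π^2/7.

Final answer: 122/343 - 4·π^2/7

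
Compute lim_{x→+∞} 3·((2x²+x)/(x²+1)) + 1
Evaluate the dominant behaviour as x → +∞; each term tends to a finite value or vanishes.
Limit = 7.

Final answer: 7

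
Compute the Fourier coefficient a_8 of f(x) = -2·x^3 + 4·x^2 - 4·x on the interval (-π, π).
a_8 = (1/π) ∫_{-π}^{π} f(x)·cos(8x) dx.
Evaluate the integral (use parity and integration by parts as needed): a_8 = 1/4.

Final answer: 1/4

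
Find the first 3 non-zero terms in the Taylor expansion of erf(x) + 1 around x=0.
-2·x^3/(3·√(π)) + 2·x/√(π) + 1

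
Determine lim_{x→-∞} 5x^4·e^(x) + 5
The product is a 0·∞ indeterminate form at x → -∞.
Rewrite the product as 5x^4 / e^(-x) (an ∞/∞ form) and apply L'Hôpital, or use the standard hierarchy e^(|x|) ≫ |x^4| as x → -∞.
The indeterminate product → 0, so the limit = 5.

Final answer: 5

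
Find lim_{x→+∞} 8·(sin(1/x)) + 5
Evaluate the dominant behaviour as x → +∞; each term tends to a finite value or vanishes.
Limit = 5.

Final answer: 5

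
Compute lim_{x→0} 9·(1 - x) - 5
Direct substitution at x = 0 gives 4.

Final answer: 4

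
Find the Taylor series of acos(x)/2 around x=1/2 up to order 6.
π/6 - √(3)·(x - 1/2)/3 - √(3)·(x - 1/2)^2/9 - 4·√(3)·(x - 1/2)^3/27 - 14·√(3)·(x - 1/2)^4/81 - 304·√(3)·(x - 1/2)^5/1215 - 272·√(3)·(x - 1/2)^6/729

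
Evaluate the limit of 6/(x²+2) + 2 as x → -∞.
Evaluate the dominant behaviour as x → -∞; each term tends to a finite value or vanishes.
Limit = 2.

Final answer: 2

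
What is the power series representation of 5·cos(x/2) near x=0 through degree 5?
5·x^4/384 - 5·x^2/8 + 5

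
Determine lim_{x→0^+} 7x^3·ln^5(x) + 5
The product is a 0·∞ indeterminate form at x → 0⁺.
Rewrite the product as 7·ln^5(x) / x^(-3) and apply L'Hôpital, or use the standard hierarchy x^(-3) ≫ |ln x|^5 as x → 0⁺.
The indeterminate product → 0, so the limit = 5.

Final answer: 5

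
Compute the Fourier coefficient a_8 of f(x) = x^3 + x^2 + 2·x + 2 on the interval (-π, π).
a_8 = (1/π) ∫_{-π}^{π} f(x)·cos(8x) dx.
Evaluate the integral (use parity and integration by parts as needed): a_8 = 1/16.

Final answer: 1/16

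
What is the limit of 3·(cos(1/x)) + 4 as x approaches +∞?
Evaluate the dominant behaviour as x → +∞; each term tends to a finite value or vanishes.
Limit = 7.

Final answer: 7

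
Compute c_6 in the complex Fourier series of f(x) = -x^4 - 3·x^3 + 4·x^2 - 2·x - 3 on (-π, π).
Compute the real Fourier coefficients first: a_6 = 13/27 - 2·π^2/9, b_6 = 1/2 + π^2.
Then c_6 = (a_6 − i·b_6)/2 = -π^2/9 + 13/54 - i·π^2/2 - i/4.

Final answer: -π^2/9 + 13/54 - i·π^2/2 - i/4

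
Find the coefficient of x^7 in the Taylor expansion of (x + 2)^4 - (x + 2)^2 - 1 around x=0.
Expand to order 7: (x + 2)^4 - (x + 2)^2 - 1 = x^4 + 8·x^3 + 23·x^2 + 28·x + 11 + O(x^8).
The coefficient of x^7 is 0.

Final answer: 0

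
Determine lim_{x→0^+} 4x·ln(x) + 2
The product is a 0·∞ indeterminate form at x → 0⁺.
Rewrite the product as 4·ln(x) / x^(-1) and apply L'Hôpital, or use the standard hierarchy x^(-1) ≫ |ln x| as x → 0⁺.
The indeterminate product → 0, so the limit = 2.

Final answer: 2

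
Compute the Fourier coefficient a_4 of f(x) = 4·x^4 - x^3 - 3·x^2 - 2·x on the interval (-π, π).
a_4 = (1/π) ∫_{-π}^{π} f(x)·cos(4x) dx.
Evaluate the integral (use parity and integration by parts as needed): a_4 = -3/2 + 2·π^2.

Final answer: -3/2 + 2·π^2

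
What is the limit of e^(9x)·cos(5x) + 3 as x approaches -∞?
Evaluate the dominant behaviour as x → -∞; each term tends to a finite value or vanishes.
Limit = 3.

Final answer: 3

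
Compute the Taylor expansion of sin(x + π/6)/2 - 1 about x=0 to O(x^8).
-√(3)·x^7/20160 - x^6/2880 + √(3)·x^5/480 + x^4/96 - √(3)·x^3/24 - x^2/8 + √(3)·x/4 - 3/4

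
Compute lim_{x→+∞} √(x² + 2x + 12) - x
As x → +∞: multiply by the conjugate to get (2x+12)/(√(x²+2x+12)+x); the denominator ~ 2x, so the limit is 2/2 = 1.
Limit = 1.

Final answer: 1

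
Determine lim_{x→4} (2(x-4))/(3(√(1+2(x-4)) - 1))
Both numerator and denominator → 0 as x → 4; this is a 0/0 indeterminate form.
Expand each to leading order near x = 4: numerator ~ 2·(x - 4), denominator ~ 3·(x - 4).
The limit of the ratio is 2/3.

Final answer: 2/3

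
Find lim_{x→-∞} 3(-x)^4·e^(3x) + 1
The product is a 0·∞ indeterminate form at x → -∞.
Rewrite the product as 3(-x)^4 / e^(-3x) (an ∞/∞ form) and apply L'Hôpital, or use the standard hierarchy e^(3|x|) ≫ |(-x)^4| as x → -∞.
The indeterminate product → 0, so the limit = 1.

Final answer: 1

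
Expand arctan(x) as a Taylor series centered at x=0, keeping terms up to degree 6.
x^5/5 - x^3/3 + x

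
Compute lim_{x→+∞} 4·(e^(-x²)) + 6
Evaluate the dominant behaviour as x → +∞; each term tends to a finite value or vanishes.
Limit = 6.

Final answer: 6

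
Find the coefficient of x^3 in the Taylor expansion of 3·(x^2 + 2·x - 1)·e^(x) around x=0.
Expand to order 3: 3·(x^2 + 2·x - 1)·e^(x) = 11·x^3/2 + 15·x^2/2 + 3·x - 3 + O(x^4).
The coefficient of x^3 is 11/2.

Final answer: 11/2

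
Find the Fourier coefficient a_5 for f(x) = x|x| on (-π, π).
a_5 = (1/π) ∫_{-π}^{π} f(x)·cos(5x) dx.
Evaluate the integral (use parity and integration by parts as needed): a_5 = 0.

Final answer: 0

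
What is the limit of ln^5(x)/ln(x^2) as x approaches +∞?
This is an ∞/∞ indeterminate form as x → +∞.
Write ln(x^2) = 2·ln(x), reducing the quotient to ln^4(x)/2 → ∞.
Limit = ∞.

Final answer: ∞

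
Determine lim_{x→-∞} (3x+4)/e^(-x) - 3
The quotient is an ∞/∞ indeterminate form as x → -∞.
Compare growth rates of the dominant terms (exponentials ≫ polynomials ≫ logarithms), or apply L'Hôpital's rule; the quotient → 0.
Adding the constant: 0 - 3 = -3. Limit = -3.

Final answer: -3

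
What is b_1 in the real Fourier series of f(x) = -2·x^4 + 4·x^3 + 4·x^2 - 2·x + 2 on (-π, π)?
b_1 = (1/π) ∫_{-π}^{π} f(x)·sin(1x) dx.
Evaluate the integral (use parity and integration by parts as needed): b_1 = -52 + 8·π^2.

Final answer: -52 + 8·π^2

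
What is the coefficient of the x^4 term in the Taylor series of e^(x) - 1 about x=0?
Expand to order 4: e^(x) - 1 = x^4/24 + x^3/6 + x^2/2 + x + O(x^5).
The coefficient of x^4 is 1/24.

Final answer: 1/24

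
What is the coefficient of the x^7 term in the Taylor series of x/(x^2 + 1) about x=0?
Expand to order 7: x/(x^2 + 1) = -x^7 + x^5 - x^3 + x + O(x^8).
The coefficient of x^7 is -1.

Final answer: -1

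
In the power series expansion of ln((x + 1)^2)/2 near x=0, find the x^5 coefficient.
Expand to order 5: ln((x + 1)^2)/2 = x^5/5 - x^4/4 + x^3/3 - x^2/2 + x + O(x^6).
The coefficient of x^5 is 1/5.

Final answer: 1/5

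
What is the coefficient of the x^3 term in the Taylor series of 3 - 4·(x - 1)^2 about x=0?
Expand to order 3: 3 - 4·(x - 1)^2 = -4·x^2 + 8·x - 1 + O(x^4).
The coefficient of x^3 is 0.

Final answer: 0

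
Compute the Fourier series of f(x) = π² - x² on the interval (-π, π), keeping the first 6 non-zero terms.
4·cos(x) - cos(2·x) + 4·cos(3·x)/9 - cos(4·x)/4 + 4·cos(5·x)/25 + 2·π^2/3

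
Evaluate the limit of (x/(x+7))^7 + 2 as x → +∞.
As x → +∞: x/(x+7) = 1/(1 + 7/x) → 1, and the 7th power of a limit-1 base also → 1; with the additive constant, 1 + 2 = 3.
Limit = 3.

Final answer: 3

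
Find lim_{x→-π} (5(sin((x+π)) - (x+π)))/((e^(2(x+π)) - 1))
Both numerator and denominator → 0 as x → -π; this is a 0/0 indeterminate form.
Expand each to leading order near x = -π: numerator ~ -5·(x + π)^3/6, denominator ~ 2·(x + π).
The limit of the ratio is 0.

Final answer: 0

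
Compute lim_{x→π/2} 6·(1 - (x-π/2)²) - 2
Direct substitution at x = π/2 gives 4.

Final answer: 4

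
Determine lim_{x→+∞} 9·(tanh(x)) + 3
Evaluate the dominant behaviour as x → +∞; each term tends to a finite value or vanishes.
Limit = 12.

Final answer: 12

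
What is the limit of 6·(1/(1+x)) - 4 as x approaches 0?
Direct substitution at x = 0 gives 2.

Final answer: 2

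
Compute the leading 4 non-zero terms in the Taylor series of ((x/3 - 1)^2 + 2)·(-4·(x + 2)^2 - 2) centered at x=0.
8·x^3/9 - 10·x^2/3 - 36·x - 54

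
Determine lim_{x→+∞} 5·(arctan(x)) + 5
Evaluate the dominant behaviour as x → +∞; each term tends to a finite value or vanishes.
Limit = 5 + 5·π/2.

Final answer: 5 + 5·π/2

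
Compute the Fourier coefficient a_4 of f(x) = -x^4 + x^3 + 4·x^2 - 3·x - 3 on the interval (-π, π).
a_4 = (1/π) ∫_{-π}^{π} f(x)·cos(4x) dx.
Evaluate the integral (use parity and integration by parts as needed): a_4 = 19/16 - π^2/2.

Final answer: 19/16 - π^2/2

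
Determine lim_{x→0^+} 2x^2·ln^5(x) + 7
The product is a 0·∞ indeterminate form at x → 0⁺.
Rewrite the product as 2·ln^5(x) / x^(-2) and apply L'Hôpital, or use the standard hierarchy x^(-2) ≫ |ln x|^5 as x → 0⁺.
The indeterminate product → 0, so the limit = 7.

Final answer: 7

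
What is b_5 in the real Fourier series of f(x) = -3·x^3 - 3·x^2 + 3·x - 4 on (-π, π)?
b_5 = (1/π) ∫_{-π}^{π} f(x)·sin(5x) dx.
Evaluate the integral (use parity and integration by parts as needed): b_5 = 186/125 - 6·π^2/5.

Final answer: 186/125 - 6·π^2/5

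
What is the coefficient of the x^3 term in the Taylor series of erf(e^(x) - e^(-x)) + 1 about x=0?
Expand to order 3: erf(e^(x) - e^(-x)) + 1 = -14·x^3/(3·√(π)) + 4·x/√(π) + 1 + O(x^4).
The coefficient of x^3 is -14/(3·√(π)).

Final answer: -14/(3·√(π))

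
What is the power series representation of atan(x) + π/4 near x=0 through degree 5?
x^5/5 - x^3/3 + x + π/4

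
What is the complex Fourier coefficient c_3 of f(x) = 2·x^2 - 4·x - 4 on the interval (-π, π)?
Compute the real Fourier coefficients first: a_3 = -8/9, b_3 = -8/3.
Then c_3 = (a_3 − i·b_3)/2 = -4/9 + 4·i/3.

Final answer: -4/9 + 4·i/3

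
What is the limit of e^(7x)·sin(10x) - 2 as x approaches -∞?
Evaluate the dominant behaviour as x → -∞; each term tends to a finite value or vanishes.
Limit = -2.

Final answer: -2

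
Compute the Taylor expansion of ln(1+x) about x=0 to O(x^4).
x^3/3 - x^2/2 + x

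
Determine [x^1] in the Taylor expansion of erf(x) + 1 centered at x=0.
Expand to order 1: erf(x) + 1 = 2·x/√(π) + 1 + O(x^2).
The coefficient of x^1 is 2/√(π).

Final answer: 2/√(π)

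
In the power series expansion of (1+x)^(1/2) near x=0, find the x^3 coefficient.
Expand to order 3: (1+x)^(1/2) = x^3/16 - x^2/8 + x/2 + 1 + O(x^4).
The coefficient of x^3 is 1/16.

Final answer: 1/16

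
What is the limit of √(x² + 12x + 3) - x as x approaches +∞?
This is an ∞ − ∞ indeterminate form.
Multiply and divide by the conjugate √(x²+12x + 3) + x; the x² terms cancel, leaving (12x + 3)/(√(x²+12x + 3)+x) → 12/2 = 6.
Limit = 6.

Final answer: 6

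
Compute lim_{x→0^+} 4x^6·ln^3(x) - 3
The product is a 0·∞ indeterminate form at x → 0⁺.
Rewrite the product as 4·ln^3(x) / x^(-6) and apply L'Hôpital, or use the standard hierarchy x^(-6) ≫ |ln x|^3 as x → 0⁺.
The indeterminate product → 0, so the limit = -3.

Final answer: -3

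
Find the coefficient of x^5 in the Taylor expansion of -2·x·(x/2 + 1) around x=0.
Expand to order 5: -2·x·(x/2 + 1) = -x^2 - 2·x + O(x^6).
The coefficient of x^5 is 0.

Final answer: 0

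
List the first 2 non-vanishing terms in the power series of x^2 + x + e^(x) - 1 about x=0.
3·x^2/2 + 2·x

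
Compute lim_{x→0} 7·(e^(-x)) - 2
Direct substitution at x = 0 gives 5.

Final answer: 5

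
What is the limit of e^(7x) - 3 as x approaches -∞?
Evaluate the dominant behaviour as x → -∞; each term tends to a finite value or vanishes.
Limit = -3.

Final answer: -3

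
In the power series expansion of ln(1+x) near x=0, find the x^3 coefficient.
Expand to order 3: ln(1+x) = x^3/3 - x^2/2 + x + O(x^4).
The coefficient of x^3 is 1/3.

Final answer: 1/3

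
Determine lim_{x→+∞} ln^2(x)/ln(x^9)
This is an ∞/∞ indeterminate form as x → +∞.
Write ln(x^9) = 9·ln(x), reducing the quotient to ln(x)/9 → ∞.
Limit = ∞.

Final answer: ∞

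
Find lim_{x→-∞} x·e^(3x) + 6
The product is a 0·∞ indeterminate form at x → -∞.
Rewrite the product as x / e^(-3x) (an ∞/∞ form) and apply L'Hôpital, or use the standard hierarchy e^(3|x|) ≫ |x| as x → -∞.
The indeterminate product → 0, so the limit = 6.

Final answer: 6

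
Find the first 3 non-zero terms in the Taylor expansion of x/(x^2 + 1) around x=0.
x^5 - x^3 + x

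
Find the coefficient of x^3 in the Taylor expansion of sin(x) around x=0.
Expand to order 3: sin(x) = -x^3/6 + x + O(x^4).
The coefficient of x^3 is -1/6.

Final answer: -1/6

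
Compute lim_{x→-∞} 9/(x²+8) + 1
Evaluate the dominant behaviour as x → -∞; each term tends to a finite value or vanishes.
Limit = 1.

Final answer: 1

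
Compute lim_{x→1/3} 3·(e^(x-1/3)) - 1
Direct substitution at x = 1/3 gives 2.

Final answer: 2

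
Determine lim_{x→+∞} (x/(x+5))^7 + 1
As x → +∞: x/(x+5) = 1/(1 + 5/x) → 1, and the 7th power of a limit-1 base also → 1; with the additive constant, 1 + 1 = 2.
Limit = 2.

Final answer: 2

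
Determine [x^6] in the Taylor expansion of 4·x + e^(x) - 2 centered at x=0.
Expand to order 6: 4·x + e^(x) - 2 = x^6/720 + x^5/120 + x^4/24 + x^3/6 + x^2/2 + 5·x - 1 + O(x^7).
The coefficient of x^6 is 1/720.

Final answer: 1/720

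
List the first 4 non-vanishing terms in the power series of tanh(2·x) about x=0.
-2176·x^7/315 + 64·x^5/15 - 8·x^3/3 + 2·x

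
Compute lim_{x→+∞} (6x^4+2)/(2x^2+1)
This is an ∞/∞ indeterminate form as x → +∞.
Divide numerator and denominator by x^4 and let the lower-order terms vanish; the numerator's degree 4 exceeds the denominator's degree 2, so the quotient diverges.
Limit = ∞.

Final answer: ∞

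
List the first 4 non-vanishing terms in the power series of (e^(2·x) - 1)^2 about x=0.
8·x^5 + 28·x^4/3 + 8·x^3 + 4·x^2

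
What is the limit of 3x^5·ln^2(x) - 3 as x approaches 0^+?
The product is a 0·∞ indeterminate form at x → 0⁺.
Rewrite the product as 3·ln^2(x) / x^(-5) and apply L'Hôpital, or use the standard hierarchy x^(-5) ≫ |ln x|^2 as x → 0⁺.
The indeterminate product → 0, so the limit = -3.

Final answer: -3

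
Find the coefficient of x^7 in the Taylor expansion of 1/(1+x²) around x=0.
Expand to order 7: 1/(1+x²) = -x^6 + x^4 - x^2 + 1 + O(x^8).
The coefficient of x^7 is 0.

Final answer: 0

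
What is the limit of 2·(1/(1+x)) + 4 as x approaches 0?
Direct substitution at x = 0 gives 6.

Final answer: 6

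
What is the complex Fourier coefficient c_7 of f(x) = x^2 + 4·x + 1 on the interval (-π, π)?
Compute the real Fourier coefficients first: a_7 = -4/49, b_7 = 8/7.
Then c_7 = (a_7 − i·b_7)/2 = -2/49 - 4·i/7.

Final answer: -2/49 - 4·i/7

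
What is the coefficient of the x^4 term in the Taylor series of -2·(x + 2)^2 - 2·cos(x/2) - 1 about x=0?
Expand to order 4: -2·(x + 2)^2 - 2·cos(x/2) - 1 = -x^4/192 - 7·x^2/4 - 8·x - 11 + O(x^5).
The coefficient of x^4 is -1/192.

Final answer: -1/192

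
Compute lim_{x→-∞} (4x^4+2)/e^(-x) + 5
The quotient is an ∞/∞ indeterminate form as x → -∞.
Compare growth rates of the dominant terms (exponentials ≫ polynomials ≫ logarithms), or apply L'Hôpital's rule; the quotient → 0.
Adding the constant: 0 + 5 = 5. Limit = 5.

Final answer: 5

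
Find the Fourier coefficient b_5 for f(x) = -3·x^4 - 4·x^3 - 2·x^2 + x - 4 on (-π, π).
b_5 = (1/π) ∫_{-π}^{π} f(x)·sin(5x) dx.
Evaluate the integral (use parity and integration by parts as needed): b_5 = 98/125 - 8·π^2/5.

Final answer: 98/125 - 8·π^2/5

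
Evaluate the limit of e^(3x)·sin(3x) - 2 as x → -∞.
Evaluate the dominant behaviour as x → -∞; each term tends to a finite value or vanishes.
Limit = -2.

Final answer: -2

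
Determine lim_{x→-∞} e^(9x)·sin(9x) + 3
Evaluate the dominant behaviour as x → -∞; each term tends to a finite value or vanishes.
Limit = 3.

Final answer: 3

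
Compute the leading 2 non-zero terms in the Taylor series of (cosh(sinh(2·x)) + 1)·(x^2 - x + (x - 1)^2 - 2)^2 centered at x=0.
12·x + 2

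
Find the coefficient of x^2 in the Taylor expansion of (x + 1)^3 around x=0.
Expand to order 2: (x + 1)^3 = 3·x^2 + 3·x + 1 + O(x^3).
The coefficient of x^2 is 3.

Final answer: 3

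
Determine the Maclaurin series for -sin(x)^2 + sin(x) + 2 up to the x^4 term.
x^4/3 - x^3/6 - x^2 + x + 2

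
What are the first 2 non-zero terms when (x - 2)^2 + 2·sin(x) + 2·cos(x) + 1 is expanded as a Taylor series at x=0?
7 - 2·x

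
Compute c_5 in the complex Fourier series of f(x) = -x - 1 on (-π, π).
Compute the real Fourier coefficients first: a_5 = 0, b_5 = -2/5.
Then c_5 = (a_5 − i·b_5)/2 = i/5.

Final answer: i/5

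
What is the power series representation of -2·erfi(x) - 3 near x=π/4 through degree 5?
-3 - 2·erfi(π/4) - 4·e^(π^2/16)·(x - π/4)/√(π) - √(π)·e^(π^2/16)·(x - π/4)^2 + (-π^2·e^(π^2/16) - 8·e^(π^2/16))·(x - π/4)^3/(6·√(π)) + (-√(π)·e^(π^2/16)/2 - π^(5/2)·e^(π^2/16)/48)·(x - π/4)^4 + (-48·π^2·e^(π^2/16) - 192·e^(π^2/16) - π^4·e^(π^2/16))·(x - π/4)^5/(480·√(π))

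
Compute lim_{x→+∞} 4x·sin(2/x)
As x → +∞: let u = 2/x → 0⁺; then 4·x·sin(2/x) = 4·2·sin(u)/u → 4·2·1 = 8.
Limit = 8.

Final answer: 8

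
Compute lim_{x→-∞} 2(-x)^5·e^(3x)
This is a 0·∞ indeterminate form at x → -∞.
Rewrite the product as 2(-x)^5 / e^(-3x) (an ∞/∞ form) and apply L'Hôpital, or use the standard hierarchy e^(3|x|) ≫ |(-x)^5| as x → -∞.
The indeterminate product → 0, so the limit = 0.

Final answer: 0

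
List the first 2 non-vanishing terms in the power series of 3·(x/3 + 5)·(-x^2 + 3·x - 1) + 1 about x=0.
44·x - 14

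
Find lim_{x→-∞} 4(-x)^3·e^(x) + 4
The product is a 0·∞ indeterminate form at x → -∞.
Rewrite the product as 4(-x)^3 / e^(-x) (an ∞/∞ form) and apply L'Hôpital, or use the standard hierarchy e^(|x|) ≫ |(-x)^3| as x → -∞.
The indeterminate product → 0, so the limit = 4.

Final answer: 4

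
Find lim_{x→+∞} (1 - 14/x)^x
As x → +∞: this is the defining limit (1 - 14/x)^x → e^(-14).
Limit = e^(-14).

Final answer: e^(-14)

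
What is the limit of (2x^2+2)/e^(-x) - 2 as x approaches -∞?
The quotient is an ∞/∞ indeterminate form as x → -∞.
Compare growth rates of the dominant terms (exponentials ≫ polynomials ≫ logarithms), or apply L'Hôpital's rule; the quotient → 0.
Adding the constant: 0 - 2 = -2. Limit = -2.

Final answer: -2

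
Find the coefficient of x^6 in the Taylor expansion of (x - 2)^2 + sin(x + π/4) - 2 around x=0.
Expand to order 6: (x - 2)^2 + sin(x + π/4) - 2 = -√(2)·x^6/1440 + √(2)·x^5/240 + √(2)·x^4/48 - √(2)·x^3/12 + x^2·(1 - √(2)/4) + x·(-4 + √(2)/2) + √(2)/2 + 2 + O(x^7).
The coefficient of x^6 is -√(2)/1440.

Final answer: -√(2)/1440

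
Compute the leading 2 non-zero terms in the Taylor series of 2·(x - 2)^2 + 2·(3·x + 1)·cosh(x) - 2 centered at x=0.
8 - 2·x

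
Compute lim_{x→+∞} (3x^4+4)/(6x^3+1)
This is an ∞/∞ indeterminate form as x → +∞.
Divide numerator and denominator by x^4 and let the lower-order terms vanish; the numerator's degree 4 exceeds the denominator's degree 3, so the quotient diverges.
Limit = ∞.

Final answer: ∞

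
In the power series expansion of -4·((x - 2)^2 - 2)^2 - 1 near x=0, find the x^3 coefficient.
Expand to order 3: -4·((x - 2)^2 - 2)^2 - 1 = 32·x^3 - 80·x^2 + 64·x - 17 + O(x^4).
The coefficient of x^3 is 32.

Final answer: 32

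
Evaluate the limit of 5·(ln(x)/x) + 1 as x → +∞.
Evaluate the dominant behaviour as x → +∞; each term tends to a finite value or vanishes.
Limit = 1.

Final answer: 1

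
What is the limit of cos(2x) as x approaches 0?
Direct substitution at x = 0 gives 1.

Final answer: 1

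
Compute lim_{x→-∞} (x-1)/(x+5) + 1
Evaluate the dominant behaviour as x → -∞; each term tends to a finite value or vanishes.
Limit = 2.

Final answer: 2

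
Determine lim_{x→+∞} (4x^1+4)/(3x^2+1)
This is an ∞/∞ indeterminate form as x → +∞.
Divide numerator and denominator by x^2 and let the lower-order terms vanish; the numerator's degree 1 is below the denominator's degree 2, so the quotient → 0.
Limit = 0.

Final answer: 0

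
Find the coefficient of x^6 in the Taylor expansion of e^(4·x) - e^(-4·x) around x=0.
Expand to order 6: e^(4·x) - e^(-4·x) = 256·x^5/15 + 64·x^3/3 + 8·x + O(x^7).
The coefficient of x^6 is 0.

Final answer: 0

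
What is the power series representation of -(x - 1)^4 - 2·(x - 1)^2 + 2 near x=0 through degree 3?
4·x^3 - 8·x^2 + 8·x - 1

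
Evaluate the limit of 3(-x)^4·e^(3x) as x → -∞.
This is a 0·∞ indeterminate form at x → -∞.
Rewrite the product as 3(-x)^4 / e^(-3x) (an ∞/∞ form) and apply L'Hôpital, or use the standard hierarchy e^(3|x|) ≫ |(-x)^4| as x → -∞.
The indeterminate product → 0, so the limit = 0.

Final answer: 0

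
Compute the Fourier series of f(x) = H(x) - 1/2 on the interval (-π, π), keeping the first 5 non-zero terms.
2·sin(x)/π + 2·sin(3·x)/(3·π) + 2·sin(5·x)/(5·π) + 2·sin(7·x)/(7·π) + 2·sin(9·x)/(9·π)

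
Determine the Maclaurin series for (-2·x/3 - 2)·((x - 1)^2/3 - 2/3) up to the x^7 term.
-2·x^3/9 - 2·x^2/9 + 14·x/9 + 2/3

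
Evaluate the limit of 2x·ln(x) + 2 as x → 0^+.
The product is a 0·∞ indeterminate form at x → 0⁺.
Rewrite the product as 2·ln(x) / x^(-1) and apply L'Hôpital, or use the standard hierarchy x^(-1) ≫ |ln x| as x → 0⁺.
The indeterminate product → 0, so the limit = 2.

Final answer: 2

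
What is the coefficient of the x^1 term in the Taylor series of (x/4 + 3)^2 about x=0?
Expand to order 1: (x/4 + 3)^2 = 3·x/2 + 9 + O(x^2).
The coefficient of x^1 is 3/2.

Final answer: 3/2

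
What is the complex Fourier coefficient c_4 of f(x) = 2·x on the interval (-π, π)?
Compute the real Fourier coefficients first: a_4 = 0, b_4 = -1.
Then c_4 = (a_4 − i·b_4)/2 = i/2.

Final answer: i/2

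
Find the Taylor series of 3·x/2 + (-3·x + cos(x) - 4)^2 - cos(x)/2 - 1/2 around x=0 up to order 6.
-47·x^6/1440 - x^5/4 - x^4/48 + 3·x^3 + 49·x^2/4 + 39·x/2 + 8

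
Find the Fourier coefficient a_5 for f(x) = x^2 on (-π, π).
a_5 = (1/π) ∫_{-π}^{π} f(x)·cos(5x) dx.
Evaluate the integral (use parity and integration by parts as needed): a_5 = -4/25.

Final answer: -4/25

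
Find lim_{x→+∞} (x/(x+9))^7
As x → +∞: x/(x+9) = 1/(1 + 9/x) → 1, and the 7th power of a limit-1 base also → 1.
Limit = 1.

Final answer: 1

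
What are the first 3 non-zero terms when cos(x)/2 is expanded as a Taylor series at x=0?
x^4/48 - x^2/4 + 1/2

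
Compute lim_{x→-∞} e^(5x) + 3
Evaluate the dominant behaviour as x → -∞; each term tends to a finite value or vanishes.
Limit = 3.

Final answer: 3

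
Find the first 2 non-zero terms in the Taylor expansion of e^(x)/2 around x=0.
x/2 + 1/2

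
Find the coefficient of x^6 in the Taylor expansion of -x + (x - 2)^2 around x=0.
Expand to order 6: -x + (x - 2)^2 = x^2 - 5·x + 4 + O(x^7).
The coefficient of x^6 is 0.

Final answer: 0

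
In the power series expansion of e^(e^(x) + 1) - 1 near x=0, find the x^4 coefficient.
Expand to order 4: e^(e^(x) + 1) - 1 = 5·x^4·e^(2)/8 + 5·x^3·e^(2)/6 + x^2·e^(2) + x·e^(2) - 1 + e^(2) + O(x^5).
The coefficient of x^4 is 5·e^(2)/8.

Final answer: 5·e^(2)/8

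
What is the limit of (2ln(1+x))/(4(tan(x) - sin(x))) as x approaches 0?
Both numerator and denominator → 0 as x → 0; this is a 0/0 indeterminate form.
Expand each to leading order near x = 0: numerator ~ 2·x, denominator ~ 2·x^3.
The limit of the ratio is ∞.

Final answer: ∞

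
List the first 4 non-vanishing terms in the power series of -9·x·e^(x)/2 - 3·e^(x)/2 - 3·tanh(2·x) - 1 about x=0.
11·x^3/2 - 21·x^2/4 - 12·x - 5/2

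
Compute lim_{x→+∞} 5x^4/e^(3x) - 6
The quotient is an ∞/∞ indeterminate form as x → +∞.
The exponential denominator e^(3x) dominates the polynomial numerator (e^x ≫ x^4 as x → ∞), so the quotient → 0.
Adding the constant: 0 - 6 = -6. Limit = -6.

Final answer: -6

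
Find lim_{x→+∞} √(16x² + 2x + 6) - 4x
As x → +∞: multiply by the conjugate to get (2x+6)/(√(16x²+2x+6)+4x); the denominator ~ 8x, so the limit is 2/8 = 1/4.
Limit = 1/4.

Final answer: 1/4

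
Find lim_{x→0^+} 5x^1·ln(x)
This is a 0·∞ indeterminate form at x → 0⁺.
Rewrite the product as 5·ln(x) / x^(-1) and apply L'Hôpital, or use the standard hierarchy x^(-1) ≫ |ln x| as x → 0⁺.
The indeterminate product → 0, so the limit = 0.

Final answer: 0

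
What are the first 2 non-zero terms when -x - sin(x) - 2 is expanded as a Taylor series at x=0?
-2·x - 2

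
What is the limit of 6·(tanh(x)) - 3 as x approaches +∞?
Evaluate the dominant behaviour as x → +∞; each term tends to a finite value or vanishes.
Limit = 3.

Final answer: 3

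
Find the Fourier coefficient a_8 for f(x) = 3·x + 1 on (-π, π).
a_8 = (1/π) ∫_{-π}^{π} f(x)·cos(8x) dx.
Evaluate the integral (use parity and integration by parts as needed): a_8 = 0.

Final answer: 0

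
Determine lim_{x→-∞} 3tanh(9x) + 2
Evaluate the dominant behaviour as x → -∞; each term tends to a finite value or vanishes.
Limit = -1.

Final answer: -1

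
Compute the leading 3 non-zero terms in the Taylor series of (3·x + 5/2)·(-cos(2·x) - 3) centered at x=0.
5·x^2 - 12·x - 10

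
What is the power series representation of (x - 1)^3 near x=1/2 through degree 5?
-1/8 + 3·(x - 1/2)/4 - 3·(x - 1/2)^2/2 + (x - 1/2)^3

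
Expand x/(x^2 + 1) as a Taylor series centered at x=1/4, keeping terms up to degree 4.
4/17 + 240·(x - 1/4)/289 - 3008·(x - 1/4)^2/4913 - 41216·(x - 1/4)^3/83521 + 1147904·(x - 1/4)^4/1419857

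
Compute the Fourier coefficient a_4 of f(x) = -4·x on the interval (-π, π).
a_4 = (1/π) ∫_{-π}^{π} f(x)·cos(4x) dx.
Evaluate the integral (use parity and integration by parts as needed): a_4 = 0.

Final answer: 0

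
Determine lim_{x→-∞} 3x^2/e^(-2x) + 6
The quotient is an ∞/∞ indeterminate form as x → -∞.
Compare growth rates of the dominant terms (exponentials ≫ polynomials ≫ logarithms), or apply L'Hôpital's rule; the quotient → 0.
Adding the constant: 0 + 6 = 6. Limit = 6.

Final answer: 6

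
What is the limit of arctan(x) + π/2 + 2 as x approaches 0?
Direct substitution at x = 0 gives π/2 + 2.

Final answer: π/2 + 2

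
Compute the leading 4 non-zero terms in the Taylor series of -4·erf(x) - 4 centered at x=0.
-4·x^5/(5·√(π)) + 8·x^3/(3·√(π)) - 8·x/√(π) - 4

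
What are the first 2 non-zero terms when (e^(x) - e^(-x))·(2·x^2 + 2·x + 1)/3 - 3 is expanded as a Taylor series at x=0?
2·x/3 - 3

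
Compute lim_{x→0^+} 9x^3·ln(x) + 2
The product is a 0·∞ indeterminate form at x → 0⁺.
Rewrite the product as 9·ln(x) / x^(-3) and apply L'Hôpital, or use the standard hierarchy x^(-3) ≫ |ln x| as x → 0⁺.
The indeterminate product → 0, so the limit = 2.

Final answer: 2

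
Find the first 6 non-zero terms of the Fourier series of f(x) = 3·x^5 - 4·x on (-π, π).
(-120·π^2 + 6·π^4 + 712)·sin(x) + (-3·π^4 - 37/2 + 15·π^2)·sin(2·x) + (-40·π^2/9 + 8/27 + 2·π^4)·sin(3·x) + (-3·π^4/2 + 83/64 + 15·π^2/8)·sin(4·x) + (-24·π^2/25 - 856/625 + 6·π^4/5)·sin(5·x) + (-π^4 + 67/54 + 5·π^2/9)·sin(6·x)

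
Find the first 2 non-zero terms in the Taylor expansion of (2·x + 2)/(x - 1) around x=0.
-4·x - 2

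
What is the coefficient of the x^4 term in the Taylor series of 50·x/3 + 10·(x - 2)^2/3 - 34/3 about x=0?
Expand to order 4: 50·x/3 + 10·(x - 2)^2/3 - 34/3 = 10·x^2/3 + 10·x/3 + 2 + O(x^5).
The coefficient of x^4 is 0.

Final answer: 0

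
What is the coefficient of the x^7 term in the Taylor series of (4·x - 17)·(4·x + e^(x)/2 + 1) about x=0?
Expand to order 7: (4·x - 17)·(4·x + e^(x)/2 + 1) = 11·x^7/10080 + 7·x^6/1440 + x^5/80 - x^4/48 - 5·x^3/12 + 55·x^2/4 - 141·x/2 - 51/2 + O(x^8).
The coefficient of x^7 is 11/10080.

Final answer: 11/10080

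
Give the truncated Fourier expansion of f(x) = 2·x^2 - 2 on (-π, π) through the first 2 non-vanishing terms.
-8·cos(x) - 2 + 2·π^2/3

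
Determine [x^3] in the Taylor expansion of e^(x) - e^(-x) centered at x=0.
Expand to order 3: e^(x) - e^(-x) = x^3/3 + 2·x + O(x^4).
The coefficient of x^3 is 1/3.

Final answer: 1/3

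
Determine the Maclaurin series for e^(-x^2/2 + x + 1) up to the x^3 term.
-e·x^3/3 + e·x + e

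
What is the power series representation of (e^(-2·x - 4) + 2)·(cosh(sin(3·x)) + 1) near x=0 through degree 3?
-35·x^3·e^(-4)/3 + x^2·(17·e^(-4)/2 + 9) - 4·x·e^(-4) + 2·e^(-4) + 4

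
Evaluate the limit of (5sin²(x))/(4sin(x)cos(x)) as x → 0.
Both numerator and denominator → 0 as x → 0; this is a 0/0 indeterminate form.
Expand each to leading order near x = 0: numerator ~ 5·x^2, denominator ~ 4·x.
The limit of the ratio is 0.

Final answer: 0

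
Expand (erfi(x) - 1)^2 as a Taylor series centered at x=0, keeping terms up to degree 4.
8·x^4/(3·π) - 4·x^3/(3·√(π)) + 4·x^2/π - 4·x/√(π) + 1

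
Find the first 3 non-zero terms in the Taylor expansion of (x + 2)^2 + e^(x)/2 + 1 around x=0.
5·x^2/4 + 9·x/2 + 11/2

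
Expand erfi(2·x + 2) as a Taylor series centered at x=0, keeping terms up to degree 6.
6784·x^6·e^(4)/(15·√(π)) + 736·x^5·e^(4)/(3·√(π)) + 352·x^4·e^(4)/(3·√(π)) + 48·x^3·e^(4)/√(π) + 16·x^2·e^(4)/√(π) + 4·x·e^(4)/√(π) + erfi(2)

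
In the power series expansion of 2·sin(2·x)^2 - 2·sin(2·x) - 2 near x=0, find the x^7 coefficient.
Expand to order 7: 2·sin(2·x)^2 - 2·sin(2·x) - 2 = 16·x^7/315 + 256·x^6/45 - 8·x^5/15 - 32·x^4/3 + 8·x^3/3 + 8·x^2 - 4·x - 2 + O(x^8).
The coefficient of x^7 is 16/315.

Final answer: 16/315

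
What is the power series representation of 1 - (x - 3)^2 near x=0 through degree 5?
-x^2 + 6·x - 8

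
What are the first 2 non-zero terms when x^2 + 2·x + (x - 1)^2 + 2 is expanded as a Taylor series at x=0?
2·x^2 + 3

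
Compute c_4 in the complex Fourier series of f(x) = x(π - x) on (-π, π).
Compute the real Fourier coefficients first: a_4 = -1/4, b_4 = -π/2.
Then c_4 = (a_4 − i·b_4)/2 = -1/8 + i·π/4.

Final answer: -1/8 + i·π/4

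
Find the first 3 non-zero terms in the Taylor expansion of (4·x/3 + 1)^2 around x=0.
16·x^2/9 + 8·x/3 + 1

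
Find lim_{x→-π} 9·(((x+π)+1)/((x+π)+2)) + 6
Direct substitution at x = -π gives 21/2.

Final answer: 21/2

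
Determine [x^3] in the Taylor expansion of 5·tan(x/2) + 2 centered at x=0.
Expand to order 3: 5·tan(x/2) + 2 = 5·x^3/24 + 5·x/2 + 2 + O(x^4).
The coefficient of x^3 is 5/24.

Final answer: 5/24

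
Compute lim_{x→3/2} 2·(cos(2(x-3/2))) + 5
Direct substitution at x = 3/2 gives 7.

Final answer: 7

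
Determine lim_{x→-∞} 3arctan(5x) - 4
Evaluate the dominant behaviour as x → -∞; each term tends to a finite value or vanishes.
Limit = -3·π/2 - 4.

Final answer: -3·π/2 - 4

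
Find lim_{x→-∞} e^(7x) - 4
Evaluate the dominant behaviour as x → -∞; each term tends to a finite value or vanishes.
Limit = -4.

Final answer: -4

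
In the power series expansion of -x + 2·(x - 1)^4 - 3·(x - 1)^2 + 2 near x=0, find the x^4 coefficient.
Expand to order 4: -x + 2·(x - 1)^4 - 3·(x - 1)^2 + 2 = 2·x^4 - 8·x^3 + 9·x^2 - 3·x + 1 + O(x^5).
The coefficient of x^4 is 2.

Final answer: 2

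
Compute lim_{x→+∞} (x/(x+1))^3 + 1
As x → +∞: x/(x+1) = 1/(1 + 1/x) → 1, and the 3rd power of a limit-1 base also → 1; with the additive constant, 1 + 1 = 2.
Limit = 2.

Final answer: 2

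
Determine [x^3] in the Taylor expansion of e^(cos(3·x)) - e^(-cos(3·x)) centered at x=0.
Expand to order 3: e^(cos(3·x)) - e^(-cos(3·x)) = x^2·(-9·e/2 - 9·e^(-1)/2) - e^(-1) + e + O(x^4).
The coefficient of x^3 is 0.

Final answer: 0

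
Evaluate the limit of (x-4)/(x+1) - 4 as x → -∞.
Evaluate the dominant behaviour as x → -∞; each term tends to a finite value or vanishes.
Limit = -3.

Final answer: -3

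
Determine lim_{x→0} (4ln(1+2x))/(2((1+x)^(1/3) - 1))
Both numerator and denominator → 0 as x → 0; this is a 0/0 indeterminate form.
Expand each to leading order near x = 0: numerator ~ 8·x, denominator ~ 2·x/3.
The limit of the ratio is 12.

Final answer: 12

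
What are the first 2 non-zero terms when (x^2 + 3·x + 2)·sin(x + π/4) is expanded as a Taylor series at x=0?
5·√(2)·x/2 + √(2)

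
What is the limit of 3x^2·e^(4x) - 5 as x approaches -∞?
The product is a 0·∞ indeterminate form at x → -∞.
Rewrite the product as 3x^2 / e^(-4x) (an ∞/∞ form) and apply L'Hôpital, or use the standard hierarchy e^(4|x|) ≫ |x^2| as x → -∞.
The indeterminate product → 0, so the limit = -5.

Final answer: -5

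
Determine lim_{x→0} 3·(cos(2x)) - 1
Direct substitution at x = 0 gives 2.

Final answer: 2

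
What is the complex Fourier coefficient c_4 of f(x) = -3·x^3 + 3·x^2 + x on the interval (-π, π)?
Compute the real Fourier coefficients first: a_4 = 3/4, b_4 = -17/16 + 3·π^2/2.
Then c_4 = (a_4 − i·b_4)/2 = 3/8 - 3·i·π^2/4 + 17·i/32.

Final answer: 3/8 - 3·i·π^2/4 + 17·i/32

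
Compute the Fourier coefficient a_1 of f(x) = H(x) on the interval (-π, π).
a_1 = (1/π) ∫_{-π}^{π} f(x)·cos(1x) dx.
Evaluate the integral (use parity and integration by parts as needed): a_1 = 0.

Final answer: 0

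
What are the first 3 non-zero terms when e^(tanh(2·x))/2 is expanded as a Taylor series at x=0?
x^2 + x + 1/2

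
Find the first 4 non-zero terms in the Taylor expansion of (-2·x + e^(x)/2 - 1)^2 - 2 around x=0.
-5·x^3/6 + 2·x^2 + 3·x/2 - 7/4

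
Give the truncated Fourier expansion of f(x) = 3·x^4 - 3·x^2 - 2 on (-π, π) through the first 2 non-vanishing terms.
(156 - 24·π^2)·cos(x) - π^2 - 2 + 3·π^4/5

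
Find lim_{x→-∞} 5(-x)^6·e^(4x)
This is a 0·∞ indeterminate form at x → -∞.
Rewrite the product as 5(-x)^6 / e^(-4x) (an ∞/∞ form) and apply L'Hôpital, or use the standard hierarchy e^(4|x|) ≫ |(-x)^6| as x → -∞.
The indeterminate product → 0, so the limit = 0.

Final answer: 0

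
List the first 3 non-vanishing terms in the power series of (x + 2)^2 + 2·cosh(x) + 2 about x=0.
2·x^2 + 4·x + 8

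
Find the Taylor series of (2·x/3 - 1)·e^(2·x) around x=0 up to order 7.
32·x^7/945 + 4·x^6/45 + 8·x^5/45 + 2·x^4/9 - 2·x^2/3 - 4·x/3 - 1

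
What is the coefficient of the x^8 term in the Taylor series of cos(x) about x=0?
Expand to order 8: cos(x) = x^8/40320 - x^6/720 + x^4/24 - x^2/2 + 1 + O(x^9).
The coefficient of x^8 is 1/40320.

Final answer: 1/40320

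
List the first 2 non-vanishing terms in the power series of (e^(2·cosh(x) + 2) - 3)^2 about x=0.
2·x^2·(-3 + e^(4))·e^(4) + (-3 + e^(4))^2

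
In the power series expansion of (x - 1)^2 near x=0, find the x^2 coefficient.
Expand to order 2: (x - 1)^2 = x^2 - 2·x + 1 + O(x^3).
The coefficient of x^2 is 1.

Final answer: 1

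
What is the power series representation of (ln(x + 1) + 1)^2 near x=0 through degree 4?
5·x^4/12 - x^3/3 + 2·x + 1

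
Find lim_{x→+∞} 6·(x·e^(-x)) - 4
Evaluate the dominant behaviour as x → +∞; each term tends to a finite value or vanishes.
Limit = -4.

Final answer: -4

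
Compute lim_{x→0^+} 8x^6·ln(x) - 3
The product is a 0·∞ indeterminate form at x → 0⁺.
Rewrite the product as 8·ln(x) / x^(-6) and apply L'Hôpital, or use the standard hierarchy x^(-6) ≫ |ln x| as x → 0⁺.
The indeterminate product → 0, so the limit = -3.

Final answer: -3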